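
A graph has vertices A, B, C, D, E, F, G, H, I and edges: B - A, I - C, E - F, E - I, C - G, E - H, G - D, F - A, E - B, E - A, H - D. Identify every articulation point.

E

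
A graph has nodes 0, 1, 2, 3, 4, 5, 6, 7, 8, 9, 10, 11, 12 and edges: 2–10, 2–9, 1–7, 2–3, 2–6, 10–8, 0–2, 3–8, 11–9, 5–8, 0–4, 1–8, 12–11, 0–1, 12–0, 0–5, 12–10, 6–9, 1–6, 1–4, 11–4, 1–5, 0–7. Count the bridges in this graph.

The edges on the cycle 12-0-2-10-12 are not bridges since each lies on that cycle.
Every edge lies on some cycle, so there are no bridges.

0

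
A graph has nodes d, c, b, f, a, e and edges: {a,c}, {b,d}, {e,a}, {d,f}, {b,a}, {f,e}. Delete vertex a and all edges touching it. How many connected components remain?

With a gone, the remaining components are: {c}; {b, d, e, f}.
That is 2 components.

2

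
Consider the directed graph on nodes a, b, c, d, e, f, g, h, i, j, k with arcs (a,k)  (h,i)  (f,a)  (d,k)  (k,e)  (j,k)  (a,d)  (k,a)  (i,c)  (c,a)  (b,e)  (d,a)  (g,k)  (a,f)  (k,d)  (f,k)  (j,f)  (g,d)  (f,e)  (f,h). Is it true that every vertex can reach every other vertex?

There is no directed path from k to g, so the graph is not strongly connected.

No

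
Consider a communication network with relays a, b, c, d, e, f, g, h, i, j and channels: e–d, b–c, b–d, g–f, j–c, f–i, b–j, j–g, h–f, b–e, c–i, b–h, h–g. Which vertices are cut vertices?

Removing b increases the component count from 2 to 3, so b is a cut vertex.
By contrast removing f leaves 2 components; it is not a cut vertex. No other vertex is a cut vertex either.

b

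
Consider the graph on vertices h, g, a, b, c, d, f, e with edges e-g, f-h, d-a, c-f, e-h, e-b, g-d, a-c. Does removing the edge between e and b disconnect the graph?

Removing e-b leaves no path between e and b: the component count goes from 1 to 2. So it is a bridge.

Yes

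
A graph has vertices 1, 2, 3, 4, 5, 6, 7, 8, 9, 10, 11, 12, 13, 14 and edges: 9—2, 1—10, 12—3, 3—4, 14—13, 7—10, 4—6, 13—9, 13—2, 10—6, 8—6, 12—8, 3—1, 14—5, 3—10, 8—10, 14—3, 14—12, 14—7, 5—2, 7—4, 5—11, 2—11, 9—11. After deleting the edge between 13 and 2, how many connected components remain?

13 and 2 are still connected via 13-9-2, so the component count stays at 1.

1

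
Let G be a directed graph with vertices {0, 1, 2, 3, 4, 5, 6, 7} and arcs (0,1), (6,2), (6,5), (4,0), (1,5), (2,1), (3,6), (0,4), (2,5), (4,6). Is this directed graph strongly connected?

There is no directed path from 1 to 0, so the graph is not strongly connected.

No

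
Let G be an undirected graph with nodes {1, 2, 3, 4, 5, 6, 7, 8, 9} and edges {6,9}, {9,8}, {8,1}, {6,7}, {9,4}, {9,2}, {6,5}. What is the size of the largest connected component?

8

3 is isolated — a component by itself.
Starting from 1 we can reach 1, 2, 4, 5, 6, 7, 8, 9. That is one component of size 8.
The largest has 8 vertices.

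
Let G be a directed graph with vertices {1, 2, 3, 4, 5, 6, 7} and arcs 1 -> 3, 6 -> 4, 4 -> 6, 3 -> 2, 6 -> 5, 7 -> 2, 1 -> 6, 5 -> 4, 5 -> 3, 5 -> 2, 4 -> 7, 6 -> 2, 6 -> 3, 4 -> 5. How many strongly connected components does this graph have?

5

{4, 5, 6} are all mutually reachable — one SCC of size 3.
{2} is an SCC by itself.
{3} is an SCC by itself.
{7} is an SCC by itself.
{1} is an SCC by itself.
That gives 5 strongly connected components.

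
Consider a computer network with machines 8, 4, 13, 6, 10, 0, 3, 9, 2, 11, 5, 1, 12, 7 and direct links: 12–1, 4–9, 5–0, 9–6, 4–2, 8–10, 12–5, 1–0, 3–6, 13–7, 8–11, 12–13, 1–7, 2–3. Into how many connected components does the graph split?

Starting from 8 we can reach 8, 10, 11. That is one component of size 3.
Starting from 2 we can reach 2, 3, 4, 6, 9. That is one component of size 5.
Starting from 0 we can reach 0, 1, 5, 7, 12, 13. That is one component of size 6.
Total: 3 components.

3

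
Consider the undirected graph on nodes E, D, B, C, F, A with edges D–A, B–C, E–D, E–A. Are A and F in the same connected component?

The component containing A is {A, D, E}, and F is not in it.

No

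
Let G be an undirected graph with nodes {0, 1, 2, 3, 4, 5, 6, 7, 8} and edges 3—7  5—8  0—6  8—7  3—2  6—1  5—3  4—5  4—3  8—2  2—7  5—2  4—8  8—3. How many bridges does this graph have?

2

The edges on the cycle 4-5-8-4 are not bridges since each lies on that cycle.
But removing 0—6 disconnects 0 from 6; removing 1—6 disconnects 1 from 6 — these are bridges.
That makes 2 bridges.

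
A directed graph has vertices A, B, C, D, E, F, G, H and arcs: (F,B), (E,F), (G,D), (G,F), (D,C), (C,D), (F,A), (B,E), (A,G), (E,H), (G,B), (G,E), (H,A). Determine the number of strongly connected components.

2

{A, B, E, F, G, H} are all mutually reachable — one SCC of size 6.
{C, D} are all mutually reachable — one SCC of size 2.
That gives 2 strongly connected components.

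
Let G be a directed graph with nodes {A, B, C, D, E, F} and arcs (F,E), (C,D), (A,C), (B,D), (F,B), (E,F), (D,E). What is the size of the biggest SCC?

4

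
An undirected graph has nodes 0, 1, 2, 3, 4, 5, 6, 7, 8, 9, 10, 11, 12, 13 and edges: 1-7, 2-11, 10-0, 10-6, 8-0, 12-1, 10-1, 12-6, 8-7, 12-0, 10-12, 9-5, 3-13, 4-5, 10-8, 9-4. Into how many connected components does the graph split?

Starting from 2 we can reach 2, 11. That is one component of size 2.
Starting from 3 we can reach 3, 13. That is one component of size 2.
Starting from 4 we can reach 4, 5, 9. That is one component of size 3.
Starting from 0 we can reach 0, 1, 6, 7, 8, 10, 12. That is one component of size 7.
Total: 4 components.

4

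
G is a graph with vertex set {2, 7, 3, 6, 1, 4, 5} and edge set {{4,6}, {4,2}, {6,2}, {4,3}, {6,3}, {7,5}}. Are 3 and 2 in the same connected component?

Yes

From 3 we can reach 2, 3, 4, 6, which includes 2.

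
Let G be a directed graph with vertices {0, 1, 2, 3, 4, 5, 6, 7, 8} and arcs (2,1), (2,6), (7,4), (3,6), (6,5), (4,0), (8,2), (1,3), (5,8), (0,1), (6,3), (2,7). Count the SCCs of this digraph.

1

{0, 1, 2, 3, 4, 5, 6, 7, 8} are all mutually reachable — one SCC of size 9.
That gives 1 strongly connected component.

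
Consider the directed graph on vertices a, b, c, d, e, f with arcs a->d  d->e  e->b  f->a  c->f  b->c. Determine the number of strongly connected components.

1

{a, b, c, d, e, f} are all mutually reachable — one SCC of size 6.
That gives 1 strongly connected component.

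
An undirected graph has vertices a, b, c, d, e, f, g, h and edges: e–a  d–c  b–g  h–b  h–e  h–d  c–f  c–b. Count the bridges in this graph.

4

The edges on the cycle h-d-c-b-h are not bridges since each lies on that cycle.
But removing e–a disconnects e from a; removing b–g disconnects b from g; removing h–e disconnects h from e; removing c–f disconnects c from f — these are bridges.
That makes 4 bridges.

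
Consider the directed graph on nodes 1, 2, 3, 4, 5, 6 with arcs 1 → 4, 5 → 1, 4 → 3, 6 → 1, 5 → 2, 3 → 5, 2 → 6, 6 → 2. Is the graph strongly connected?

Yes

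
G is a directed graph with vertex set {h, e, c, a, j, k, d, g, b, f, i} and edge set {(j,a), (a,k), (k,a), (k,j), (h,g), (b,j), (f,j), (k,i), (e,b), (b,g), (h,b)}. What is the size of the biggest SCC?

3

{a, j, k} are all mutually reachable — one SCC of size 3.
{g} is an SCC by itself.
{b} is an SCC by itself.
{c} is an SCC by itself.
{h} is an SCC by itself.
(and 4 more singleton SCCs)
The largest has 3 vertices.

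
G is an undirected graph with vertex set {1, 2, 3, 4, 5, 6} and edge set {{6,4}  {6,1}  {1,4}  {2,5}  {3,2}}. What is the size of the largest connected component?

3

Starting from 1 we can reach 1, 4, 6. That is one component of size 3.
Starting from 2 we can reach 2, 3, 5. That is one component of size 3.
The largest has 3 vertices.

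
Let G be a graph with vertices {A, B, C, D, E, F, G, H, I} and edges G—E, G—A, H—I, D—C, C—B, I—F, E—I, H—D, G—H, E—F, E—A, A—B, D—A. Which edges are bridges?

none

The edges on the cycle D-A-B-C-D are not bridges since each lies on that cycle.
Every edge lies on some cycle, so there are no bridges.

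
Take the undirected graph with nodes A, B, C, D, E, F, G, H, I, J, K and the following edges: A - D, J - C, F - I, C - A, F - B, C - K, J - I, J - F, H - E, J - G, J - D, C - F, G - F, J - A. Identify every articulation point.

Removing C increases the component count from 2 to 3, so C is a cut vertex.
Removing F increases the component count from 2 to 3, so F is a cut vertex.
By contrast removing J leaves 2 components; it is not a cut vertex. No other vertex is a cut vertex either.

C, F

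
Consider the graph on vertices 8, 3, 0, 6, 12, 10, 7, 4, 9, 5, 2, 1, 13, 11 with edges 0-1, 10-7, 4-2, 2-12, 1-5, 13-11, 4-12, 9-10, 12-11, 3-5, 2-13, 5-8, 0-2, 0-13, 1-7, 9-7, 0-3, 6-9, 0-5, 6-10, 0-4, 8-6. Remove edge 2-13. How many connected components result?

1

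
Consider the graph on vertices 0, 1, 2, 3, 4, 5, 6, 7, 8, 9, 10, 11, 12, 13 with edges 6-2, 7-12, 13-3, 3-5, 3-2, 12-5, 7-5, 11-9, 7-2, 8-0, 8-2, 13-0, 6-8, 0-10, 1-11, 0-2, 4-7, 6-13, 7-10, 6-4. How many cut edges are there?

2

The edges on the cycle 6-13-3-5-7-4-6 are not bridges since each lies on that cycle.
But removing 11-9 disconnects 11 from 9; removing 1-11 disconnects 1 from 11 — these are bridges.
That makes 2 bridges.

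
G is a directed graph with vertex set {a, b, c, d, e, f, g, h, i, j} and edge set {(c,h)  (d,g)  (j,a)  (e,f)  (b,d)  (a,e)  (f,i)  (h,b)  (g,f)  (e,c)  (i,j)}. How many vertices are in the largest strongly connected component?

10

{a, b, c, d, e, f, g, h, i, j} are all mutually reachable — one SCC of size 10.
The largest has 10 vertices.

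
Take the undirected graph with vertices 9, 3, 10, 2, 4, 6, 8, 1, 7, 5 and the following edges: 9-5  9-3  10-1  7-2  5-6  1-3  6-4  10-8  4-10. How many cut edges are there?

2

The edges on the cycle 9-5-6-4-10-1-3-9 are not bridges since each lies on that cycle.
But removing 7-2 disconnects 7 from 2; removing 10-8 disconnects 10 from 8 — these are bridges.
That makes 2 bridges.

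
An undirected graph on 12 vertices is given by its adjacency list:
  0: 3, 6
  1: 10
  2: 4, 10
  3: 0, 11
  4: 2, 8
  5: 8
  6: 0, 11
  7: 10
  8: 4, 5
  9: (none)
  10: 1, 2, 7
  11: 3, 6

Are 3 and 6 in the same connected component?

From 3 we can reach 0, 3, 6, 11, which includes 6.

Yes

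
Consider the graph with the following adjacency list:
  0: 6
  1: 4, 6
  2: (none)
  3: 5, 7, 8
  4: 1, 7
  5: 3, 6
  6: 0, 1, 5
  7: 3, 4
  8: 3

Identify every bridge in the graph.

The edges on the cycle 7-3-5-6-1-4-7 are not bridges since each lies on that cycle.
But removing 3-8 disconnects 3 from 8; removing 6-0 disconnects 6 from 0 — these are bridges.

0-6, 3-8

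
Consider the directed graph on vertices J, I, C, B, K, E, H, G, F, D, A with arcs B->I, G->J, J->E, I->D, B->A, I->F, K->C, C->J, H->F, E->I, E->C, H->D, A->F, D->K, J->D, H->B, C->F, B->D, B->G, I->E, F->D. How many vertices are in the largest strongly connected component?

{C, D, E, F, I, J, K} are all mutually reachable — one SCC of size 7.
{B} is an SCC by itself.
{H} is an SCC by itself.
{G} is an SCC by itself.
{A} is an SCC by itself.
The largest has 7 vertices.

7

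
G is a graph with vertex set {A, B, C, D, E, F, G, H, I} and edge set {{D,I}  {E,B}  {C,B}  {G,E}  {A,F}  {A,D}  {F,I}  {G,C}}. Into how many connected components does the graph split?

H is isolated — a component by itself.
Starting from A we can reach A, D, F, I. That is one component of size 4.
Starting from B we can reach B, C, E, G. That is one component of size 4.
Total: 3 components.

3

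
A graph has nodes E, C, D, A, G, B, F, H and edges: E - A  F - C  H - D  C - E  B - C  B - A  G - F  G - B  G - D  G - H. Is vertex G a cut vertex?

Deleting G raises the number of components from 1 to 2, so G is a cut vertex.

Yes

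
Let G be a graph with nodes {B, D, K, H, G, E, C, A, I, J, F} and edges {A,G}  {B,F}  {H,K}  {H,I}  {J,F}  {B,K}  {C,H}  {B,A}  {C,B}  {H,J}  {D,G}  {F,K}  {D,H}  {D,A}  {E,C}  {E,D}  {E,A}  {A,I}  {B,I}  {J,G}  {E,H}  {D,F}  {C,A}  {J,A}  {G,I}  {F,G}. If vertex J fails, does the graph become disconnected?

No

Deleting J leaves 1 component (was 1) (its neighbors A, F, G, H remain connected to each other), so J is not a cut vertex.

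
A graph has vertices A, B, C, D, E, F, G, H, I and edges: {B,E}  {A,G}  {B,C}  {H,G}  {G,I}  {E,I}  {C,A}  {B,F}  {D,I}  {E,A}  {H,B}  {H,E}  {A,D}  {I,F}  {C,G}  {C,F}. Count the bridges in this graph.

The edges on the cycle C-G-I-F-C are not bridges since each lies on that cycle.
Every edge lies on some cycle, so there are no bridges.

0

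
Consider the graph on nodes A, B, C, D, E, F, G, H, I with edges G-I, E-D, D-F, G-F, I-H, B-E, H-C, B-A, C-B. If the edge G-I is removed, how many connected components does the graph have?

G and I are still connected via G-F-D-E-B-C-H-I, so the component count stays at 1.

1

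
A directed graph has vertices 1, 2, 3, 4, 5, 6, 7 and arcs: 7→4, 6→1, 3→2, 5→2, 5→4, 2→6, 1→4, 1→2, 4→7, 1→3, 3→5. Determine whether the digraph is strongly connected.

There is no directed path from 4 to 6, so the graph is not strongly connected.

No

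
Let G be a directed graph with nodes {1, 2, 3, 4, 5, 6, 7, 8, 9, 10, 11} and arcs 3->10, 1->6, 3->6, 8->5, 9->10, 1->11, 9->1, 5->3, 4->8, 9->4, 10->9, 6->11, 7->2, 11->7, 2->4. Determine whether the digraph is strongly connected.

From 8 we can reach every vertex (1, 2, 3, 4, 5, 6, 7, 8, 9, 10, 11), and every vertex can reach 8 (1, 2, 3, 4, 5, 6, 7, 8, 9, 10, 11). So the whole graph is one strongly connected component.

Yes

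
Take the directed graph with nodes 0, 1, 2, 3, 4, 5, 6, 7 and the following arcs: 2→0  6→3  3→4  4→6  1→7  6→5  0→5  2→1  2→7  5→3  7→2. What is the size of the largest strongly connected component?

4

{3, 4, 5, 6} are all mutually reachable — one SCC of size 4.
{1, 2, 7} are all mutually reachable — one SCC of size 3.
{0} is an SCC by itself.
The largest has 4 vertices.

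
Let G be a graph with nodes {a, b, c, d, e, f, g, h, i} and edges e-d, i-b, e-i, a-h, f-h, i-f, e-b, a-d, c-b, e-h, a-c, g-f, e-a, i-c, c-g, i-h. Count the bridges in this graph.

The edges on the cycle i-c-g-f-i are not bridges since each lies on that cycle.
Every edge lies on some cycle, so there are no bridges.

0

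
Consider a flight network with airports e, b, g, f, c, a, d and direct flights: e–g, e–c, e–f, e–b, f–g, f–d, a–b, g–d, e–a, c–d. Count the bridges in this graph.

0

The edges on the cycle e-a-b-e are not bridges since each lies on that cycle.
Every edge lies on some cycle, so there are no bridges.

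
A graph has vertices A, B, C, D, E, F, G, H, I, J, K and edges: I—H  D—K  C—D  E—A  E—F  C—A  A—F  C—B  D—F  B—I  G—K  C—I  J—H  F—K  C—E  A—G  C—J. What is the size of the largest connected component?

11

Starting from A we can reach A, B, C, D, E, F, G, H, I, J, K. That is one component of size 11.
The largest has 11 vertices.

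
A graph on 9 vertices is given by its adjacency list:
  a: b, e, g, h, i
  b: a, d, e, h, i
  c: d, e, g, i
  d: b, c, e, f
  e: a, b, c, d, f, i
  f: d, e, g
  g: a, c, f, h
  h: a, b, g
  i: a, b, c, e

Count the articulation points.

Removing d, for instance, still leaves 1 component. No single vertex removal increases the component count — the graph has no articulation points.

0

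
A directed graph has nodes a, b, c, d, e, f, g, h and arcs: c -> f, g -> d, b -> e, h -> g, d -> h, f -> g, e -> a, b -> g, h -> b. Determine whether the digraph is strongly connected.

There is no directed path from d to f, so the graph is not strongly connected.

No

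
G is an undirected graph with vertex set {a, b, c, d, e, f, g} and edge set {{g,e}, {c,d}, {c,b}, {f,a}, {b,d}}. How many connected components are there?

3

Starting from a we can reach a, f. That is one component of size 2.
Starting from e we can reach e, g. That is one component of size 2.
Starting from b we can reach b, c, d. That is one component of size 3.
Total: 3 components.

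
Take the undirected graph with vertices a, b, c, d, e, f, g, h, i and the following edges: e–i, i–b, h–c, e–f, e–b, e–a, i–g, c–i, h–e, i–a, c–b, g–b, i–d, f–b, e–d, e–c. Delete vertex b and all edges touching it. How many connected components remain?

1

With b gone, the remaining components are: {a, c, d, e, f, g, h, i}.
That is 1 component.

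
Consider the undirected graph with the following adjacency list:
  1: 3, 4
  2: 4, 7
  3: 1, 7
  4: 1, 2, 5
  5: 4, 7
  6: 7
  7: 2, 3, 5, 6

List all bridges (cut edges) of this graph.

The edges on the cycle 7-3-1-4-5-7 are not bridges since each lies on that cycle.
But removing 6-7 disconnects 6 from 7 — this is a bridge.

6-7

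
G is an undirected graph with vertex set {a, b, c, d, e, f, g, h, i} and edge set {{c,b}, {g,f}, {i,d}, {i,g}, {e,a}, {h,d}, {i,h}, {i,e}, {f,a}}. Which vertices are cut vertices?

Removing i increases the component count from 2 to 3, so i is a cut vertex.
By contrast removing c leaves 2 components; it is not a cut vertex. No other vertex is a cut vertex either.

i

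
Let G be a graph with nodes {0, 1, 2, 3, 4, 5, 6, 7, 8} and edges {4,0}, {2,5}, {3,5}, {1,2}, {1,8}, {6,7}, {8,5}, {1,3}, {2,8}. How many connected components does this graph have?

3

Starting from 6 we can reach 6, 7. That is one component of size 2.
Starting from 0 we can reach 0, 4. That is one component of size 2.
Starting from 1 we can reach 1, 2, 3, 5, 8. That is one component of size 5.
Total: 3 components.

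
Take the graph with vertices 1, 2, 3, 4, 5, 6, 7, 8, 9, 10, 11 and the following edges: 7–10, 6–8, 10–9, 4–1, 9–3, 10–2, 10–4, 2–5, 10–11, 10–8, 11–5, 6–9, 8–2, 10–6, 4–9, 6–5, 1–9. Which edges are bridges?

10-7, 3-9

The edges on the cycle 10-6-9-1-4-10 are not bridges since each lies on that cycle.
But removing 9–3 disconnects 9 from 3; removing 10–7 disconnects 10 from 7 — these are bridges.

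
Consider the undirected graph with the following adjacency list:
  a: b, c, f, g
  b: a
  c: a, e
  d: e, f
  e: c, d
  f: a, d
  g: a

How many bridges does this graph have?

2

The edges on the cycle f-a-c-e-d-f are not bridges since each lies on that cycle.
But removing a-g disconnects a from g; removing a-b disconnects a from b — these are bridges.
That makes 2 bridges.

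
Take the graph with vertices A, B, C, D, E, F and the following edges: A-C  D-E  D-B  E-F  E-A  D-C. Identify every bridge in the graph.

B-D, E-F

The edges on the cycle D-E-A-C-D are not bridges since each lies on that cycle.
But removing E-F disconnects E from F; removing D-B disconnects D from B — these are bridges.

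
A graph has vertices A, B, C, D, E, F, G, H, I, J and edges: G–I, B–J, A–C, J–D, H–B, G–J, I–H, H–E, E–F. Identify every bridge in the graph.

A-C, D-J, E-F, E-H

The edges on the cycle G-I-H-B-J-G are not bridges since each lies on that cycle.
But removing A–C disconnects A from C; removing E–F disconnects E from F; removing H–E disconnects H from E; removing J–D disconnects J from D — these are bridges.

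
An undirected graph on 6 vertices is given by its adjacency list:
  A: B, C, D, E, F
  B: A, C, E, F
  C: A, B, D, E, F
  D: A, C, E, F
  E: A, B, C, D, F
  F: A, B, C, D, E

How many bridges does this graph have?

The edges on the cycle E-A-C-B-E are not bridges since each lies on that cycle.
Every edge lies on some cycle, so there are no bridges.

0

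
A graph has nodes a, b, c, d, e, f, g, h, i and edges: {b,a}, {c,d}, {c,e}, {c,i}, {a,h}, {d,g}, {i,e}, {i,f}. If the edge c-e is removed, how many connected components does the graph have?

c and e are still connected via c-i-e, so the component count stays at 2.

2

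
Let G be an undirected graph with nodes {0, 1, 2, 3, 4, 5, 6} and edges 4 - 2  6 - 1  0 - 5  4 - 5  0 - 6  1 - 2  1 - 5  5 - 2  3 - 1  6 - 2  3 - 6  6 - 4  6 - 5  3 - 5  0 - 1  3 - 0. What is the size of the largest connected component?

Starting from 0 we can reach 0, 1, 2, 3, 4, 5, 6. That is one component of size 7.
The largest has 7 vertices.

7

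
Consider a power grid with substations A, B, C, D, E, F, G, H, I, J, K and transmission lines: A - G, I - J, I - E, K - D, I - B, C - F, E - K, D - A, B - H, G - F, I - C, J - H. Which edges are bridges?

none

The edges on the cycle I-E-K-D-A-G-F-C-I are not bridges since each lies on that cycle.
Every edge lies on some cycle, so there are no bridges.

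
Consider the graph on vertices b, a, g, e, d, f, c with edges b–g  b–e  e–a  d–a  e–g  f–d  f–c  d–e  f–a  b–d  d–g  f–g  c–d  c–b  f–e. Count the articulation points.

0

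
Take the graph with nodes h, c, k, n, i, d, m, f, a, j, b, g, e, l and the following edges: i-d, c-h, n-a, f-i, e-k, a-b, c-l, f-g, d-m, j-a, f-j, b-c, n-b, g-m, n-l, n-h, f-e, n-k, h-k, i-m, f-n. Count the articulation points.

1

Removing f increases the component count from 1 to 2, so f is a cut vertex.
By contrast removing m leaves 1 component; it is not a cut vertex. No other vertex is a cut vertex either.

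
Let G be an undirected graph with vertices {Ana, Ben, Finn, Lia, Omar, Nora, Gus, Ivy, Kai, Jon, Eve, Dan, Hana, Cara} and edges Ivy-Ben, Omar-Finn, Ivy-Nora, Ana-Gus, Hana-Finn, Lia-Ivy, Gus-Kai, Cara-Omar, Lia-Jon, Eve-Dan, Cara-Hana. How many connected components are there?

Starting from Dan we can reach Dan, Eve. That is one component of size 2.
Starting from Ana we can reach Ana, Gus, Kai. That is one component of size 3.
Starting from Cara we can reach Cara, Finn, Hana, Omar. That is one component of size 4.
Starting from Ben we can reach Ben, Ivy, Jon, Lia, Nora. That is one component of size 5.
Total: 4 components.

4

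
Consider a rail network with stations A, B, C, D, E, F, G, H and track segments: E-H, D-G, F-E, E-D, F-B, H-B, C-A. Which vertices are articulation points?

Removing D increases the component count from 2 to 3, so D is a cut vertex.
Removing E increases the component count from 2 to 3, so E is a cut vertex.
By contrast removing C leaves 2 components; it is not a cut vertex. No other vertex is a cut vertex either.

D, E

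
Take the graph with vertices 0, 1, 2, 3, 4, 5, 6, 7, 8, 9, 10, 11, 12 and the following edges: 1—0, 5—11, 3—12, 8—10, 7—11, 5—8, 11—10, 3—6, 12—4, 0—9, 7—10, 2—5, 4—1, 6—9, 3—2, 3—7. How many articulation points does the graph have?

1

Removing 3 increases the component count from 1 to 2, so 3 is a cut vertex.
By contrast removing 0 leaves 1 component; it is not a cut vertex. No other vertex is a cut vertex either.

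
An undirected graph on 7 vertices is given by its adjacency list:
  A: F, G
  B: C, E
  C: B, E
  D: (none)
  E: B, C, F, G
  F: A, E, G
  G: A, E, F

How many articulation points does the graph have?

Removing E increases the component count from 2 to 3, so E is a cut vertex.
By contrast removing G leaves 2 components; it is not a cut vertex. No other vertex is a cut vertex either.

1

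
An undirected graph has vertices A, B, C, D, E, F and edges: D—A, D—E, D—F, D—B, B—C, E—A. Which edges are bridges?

The edges on the cycle D-E-A-D are not bridges since each lies on that cycle.
But removing B—C disconnects B from C; removing D—B disconnects D from B; removing D—F disconnects D from F — these are bridges.

B-C, B-D, D-F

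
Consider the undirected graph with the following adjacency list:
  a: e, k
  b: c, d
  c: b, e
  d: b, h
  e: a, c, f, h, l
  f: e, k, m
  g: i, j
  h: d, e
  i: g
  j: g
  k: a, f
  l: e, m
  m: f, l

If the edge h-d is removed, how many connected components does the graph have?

2

h and d are still connected via h-e-c-b-d, so the component count stays at 2.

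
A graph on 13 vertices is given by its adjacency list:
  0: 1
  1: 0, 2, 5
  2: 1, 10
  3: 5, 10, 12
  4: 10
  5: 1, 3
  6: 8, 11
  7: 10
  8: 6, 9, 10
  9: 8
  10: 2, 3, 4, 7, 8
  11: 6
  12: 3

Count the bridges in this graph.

The edges on the cycle 1-5-3-10-2-1 are not bridges since each lies on that cycle.
But removing 9-8 disconnects 9 from 8; removing 1-0 disconnects 1 from 0; removing 10-7 disconnects 10 from 7; removing 4-10 disconnects 4 from 10 — these are bridges.
In total 8 edges are bridges.

8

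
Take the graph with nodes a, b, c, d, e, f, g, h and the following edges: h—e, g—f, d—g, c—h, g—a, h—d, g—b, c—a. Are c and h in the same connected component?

Yes

From c we can reach a, b, c, d, e, f, g, h, which includes h.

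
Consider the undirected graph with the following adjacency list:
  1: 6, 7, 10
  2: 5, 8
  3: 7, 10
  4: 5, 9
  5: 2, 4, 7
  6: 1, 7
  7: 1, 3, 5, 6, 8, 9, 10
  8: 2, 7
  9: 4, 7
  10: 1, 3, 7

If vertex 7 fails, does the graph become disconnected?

Yes

Deleting 7 raises the number of components from 1 to 2, so 7 is a cut vertex.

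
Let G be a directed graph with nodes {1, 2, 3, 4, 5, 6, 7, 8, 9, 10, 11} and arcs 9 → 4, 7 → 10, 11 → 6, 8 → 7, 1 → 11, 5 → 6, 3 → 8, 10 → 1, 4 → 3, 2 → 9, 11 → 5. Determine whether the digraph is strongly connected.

There is no directed path from 1 to 2, so the graph is not strongly connected.

No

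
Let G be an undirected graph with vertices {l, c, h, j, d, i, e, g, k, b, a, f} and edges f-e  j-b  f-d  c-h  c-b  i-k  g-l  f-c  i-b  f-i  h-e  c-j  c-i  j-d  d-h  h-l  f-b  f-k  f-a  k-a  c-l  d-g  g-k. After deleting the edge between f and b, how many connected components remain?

1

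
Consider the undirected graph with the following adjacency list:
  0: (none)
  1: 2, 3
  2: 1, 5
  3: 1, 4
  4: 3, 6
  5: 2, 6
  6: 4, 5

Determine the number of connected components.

0 is isolated — a component by itself.
Starting from 1 we can reach 1, 2, 3, 4, 5, 6. That is one component of size 6.
Total: 2 components.

2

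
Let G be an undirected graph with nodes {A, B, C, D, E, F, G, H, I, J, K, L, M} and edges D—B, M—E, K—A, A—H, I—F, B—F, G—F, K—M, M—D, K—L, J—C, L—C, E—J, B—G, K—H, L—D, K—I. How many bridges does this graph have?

The edges on the cycle K-A-H-K are not bridges since each lies on that cycle.
Every edge lies on some cycle, so there are no bridges.

0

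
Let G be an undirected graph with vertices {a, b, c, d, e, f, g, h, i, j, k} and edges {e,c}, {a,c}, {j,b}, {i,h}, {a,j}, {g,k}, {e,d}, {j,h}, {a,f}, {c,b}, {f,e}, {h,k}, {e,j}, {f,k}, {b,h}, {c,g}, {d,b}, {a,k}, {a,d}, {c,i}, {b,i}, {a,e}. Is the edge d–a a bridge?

No

After removing d–a, the path d-e-a still connects them, so the edge is not a bridge.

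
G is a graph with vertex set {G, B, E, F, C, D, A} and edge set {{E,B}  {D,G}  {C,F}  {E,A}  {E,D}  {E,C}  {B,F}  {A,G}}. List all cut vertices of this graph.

E

Removing E increases the component count from 1 to 2, so E is a cut vertex.
By contrast removing C leaves 1 component; it is not a cut vertex. No other vertex is a cut vertex either.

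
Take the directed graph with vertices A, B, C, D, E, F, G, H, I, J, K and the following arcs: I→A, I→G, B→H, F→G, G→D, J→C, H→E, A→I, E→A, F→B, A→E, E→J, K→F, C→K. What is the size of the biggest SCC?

{A, B, C, E, F, H, I, J, K} are all mutually reachable — one SCC of size 9.
{D} is an SCC by itself.
{G} is an SCC by itself.
The largest has 9 vertices.

9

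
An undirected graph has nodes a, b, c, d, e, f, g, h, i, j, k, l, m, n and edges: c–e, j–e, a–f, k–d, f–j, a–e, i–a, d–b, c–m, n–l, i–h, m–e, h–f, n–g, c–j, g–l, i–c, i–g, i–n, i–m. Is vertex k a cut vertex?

No

Deleting k leaves 2 components (was 2), so k is not a cut vertex.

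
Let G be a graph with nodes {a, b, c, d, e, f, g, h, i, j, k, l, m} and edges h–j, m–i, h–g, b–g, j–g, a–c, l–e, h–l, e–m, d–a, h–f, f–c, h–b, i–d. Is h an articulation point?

Deleting h raises the number of components from 2 to 3, so h is a cut vertex.

Yes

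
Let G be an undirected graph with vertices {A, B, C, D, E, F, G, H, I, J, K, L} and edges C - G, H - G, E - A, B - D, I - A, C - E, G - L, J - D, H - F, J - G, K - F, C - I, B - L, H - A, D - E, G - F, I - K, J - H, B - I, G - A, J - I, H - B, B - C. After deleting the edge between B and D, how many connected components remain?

1

B and D are still connected via B-H-J-D, so the component count stays at 1.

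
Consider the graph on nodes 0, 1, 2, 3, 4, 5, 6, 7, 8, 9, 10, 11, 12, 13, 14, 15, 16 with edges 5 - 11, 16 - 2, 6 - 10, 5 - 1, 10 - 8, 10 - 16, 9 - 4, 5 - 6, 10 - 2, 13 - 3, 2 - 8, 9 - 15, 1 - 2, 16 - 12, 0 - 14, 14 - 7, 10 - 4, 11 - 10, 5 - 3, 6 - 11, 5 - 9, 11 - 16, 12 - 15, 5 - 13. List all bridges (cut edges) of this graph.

0-14, 14-7

The edges on the cycle 5-13-3-5 are not bridges since each lies on that cycle.
But removing 0 - 14 disconnects 0 from 14; removing 7 - 14 disconnects 7 from 14 — these are bridges.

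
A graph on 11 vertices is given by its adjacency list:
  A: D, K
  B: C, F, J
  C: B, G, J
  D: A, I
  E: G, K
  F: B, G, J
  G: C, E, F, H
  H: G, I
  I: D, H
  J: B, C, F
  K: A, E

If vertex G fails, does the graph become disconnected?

Yes

Deleting G raises the number of components from 1 to 2, so G is a cut vertex.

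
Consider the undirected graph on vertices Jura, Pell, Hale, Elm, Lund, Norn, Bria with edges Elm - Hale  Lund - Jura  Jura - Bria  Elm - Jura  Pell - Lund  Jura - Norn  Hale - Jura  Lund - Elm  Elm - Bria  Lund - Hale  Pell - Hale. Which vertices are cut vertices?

Removing Jura increases the component count from 1 to 2, so Jura is a cut vertex.
By contrast removing Elm leaves 1 component; it is not a cut vertex. No other vertex is a cut vertex either.

Jura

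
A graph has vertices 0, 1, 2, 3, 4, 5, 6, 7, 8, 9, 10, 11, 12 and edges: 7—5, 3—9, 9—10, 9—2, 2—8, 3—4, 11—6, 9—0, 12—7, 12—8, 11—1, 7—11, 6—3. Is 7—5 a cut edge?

Yes

Removing 7—5 leaves no path between 7 and 5: the component count goes from 1 to 2. So it is a bridge.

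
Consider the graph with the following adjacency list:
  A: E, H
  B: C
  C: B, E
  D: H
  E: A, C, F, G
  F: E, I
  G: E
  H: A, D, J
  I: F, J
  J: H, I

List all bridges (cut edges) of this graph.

B-C, C-E, D-H, E-G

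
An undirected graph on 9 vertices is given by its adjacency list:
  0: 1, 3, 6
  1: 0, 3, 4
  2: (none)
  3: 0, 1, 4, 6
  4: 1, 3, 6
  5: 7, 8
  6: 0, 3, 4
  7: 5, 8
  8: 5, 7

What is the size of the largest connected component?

2 is isolated — a component by itself.
Starting from 5 we can reach 5, 7, 8. That is one component of size 3.
Starting from 0 we can reach 0, 1, 3, 4, 6. That is one component of size 5.
The largest has 5 vertices.

5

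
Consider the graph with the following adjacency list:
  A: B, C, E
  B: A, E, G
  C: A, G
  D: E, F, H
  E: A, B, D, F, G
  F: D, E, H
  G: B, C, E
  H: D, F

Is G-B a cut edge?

No

After removing G-B, the path G-E-B still connects them, so the edge is not a bridge.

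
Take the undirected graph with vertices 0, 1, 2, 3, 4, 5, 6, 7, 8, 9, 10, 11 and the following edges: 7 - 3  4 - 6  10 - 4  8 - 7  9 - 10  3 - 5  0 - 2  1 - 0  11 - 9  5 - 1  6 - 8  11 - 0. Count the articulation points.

Removing 0 increases the component count from 1 to 2, so 0 is a cut vertex.
By contrast removing 3 leaves 1 component; it is not a cut vertex. No other vertex is a cut vertex either.

1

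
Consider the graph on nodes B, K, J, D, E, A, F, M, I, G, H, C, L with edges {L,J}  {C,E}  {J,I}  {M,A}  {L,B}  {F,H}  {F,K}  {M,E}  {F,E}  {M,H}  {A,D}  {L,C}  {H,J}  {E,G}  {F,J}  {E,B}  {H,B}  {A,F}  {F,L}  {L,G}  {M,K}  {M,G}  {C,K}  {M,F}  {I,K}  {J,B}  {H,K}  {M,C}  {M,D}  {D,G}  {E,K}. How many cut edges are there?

The edges on the cycle M-A-D-M are not bridges since each lies on that cycle.
Every edge lies on some cycle, so there are no bridges.

0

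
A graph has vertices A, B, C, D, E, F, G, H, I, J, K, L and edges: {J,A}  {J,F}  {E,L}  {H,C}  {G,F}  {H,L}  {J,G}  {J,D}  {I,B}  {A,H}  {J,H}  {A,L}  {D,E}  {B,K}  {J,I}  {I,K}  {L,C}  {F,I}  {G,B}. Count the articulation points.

Removing J increases the component count from 1 to 2, so J is a cut vertex.
By contrast removing I leaves 1 component; it is not a cut vertex. No other vertex is a cut vertex either.

1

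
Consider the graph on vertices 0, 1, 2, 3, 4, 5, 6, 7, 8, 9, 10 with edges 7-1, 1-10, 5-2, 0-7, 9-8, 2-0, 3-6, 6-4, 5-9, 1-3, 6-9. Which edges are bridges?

1-10, 4-6, 8-9

The edges on the cycle 5-2-0-7-1-3-6-9-5 are not bridges since each lies on that cycle.
But removing 4-6 disconnects 4 from 6; removing 10-1 disconnects 10 from 1; removing 8-9 disconnects 8 from 9 — these are bridges.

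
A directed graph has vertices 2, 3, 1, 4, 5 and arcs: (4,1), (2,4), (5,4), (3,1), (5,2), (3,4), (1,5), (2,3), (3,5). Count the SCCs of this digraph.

{1, 2, 3, 4, 5} are all mutually reachable — one SCC of size 5.
That gives 1 strongly connected component.

1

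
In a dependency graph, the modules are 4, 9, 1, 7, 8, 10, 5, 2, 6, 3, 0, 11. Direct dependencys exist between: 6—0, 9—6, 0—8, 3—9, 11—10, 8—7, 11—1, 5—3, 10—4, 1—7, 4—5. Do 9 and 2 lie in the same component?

No

The component containing 9 is {0, 1, 3, 4, 5, 6, 7, 8, 9, 10, 11}, and 2 is not in it.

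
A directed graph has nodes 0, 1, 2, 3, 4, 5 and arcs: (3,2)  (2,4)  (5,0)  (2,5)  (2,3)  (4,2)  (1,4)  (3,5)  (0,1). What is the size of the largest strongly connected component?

6

{0, 1, 2, 3, 4, 5} are all mutually reachable — one SCC of size 6.
The largest has 6 vertices.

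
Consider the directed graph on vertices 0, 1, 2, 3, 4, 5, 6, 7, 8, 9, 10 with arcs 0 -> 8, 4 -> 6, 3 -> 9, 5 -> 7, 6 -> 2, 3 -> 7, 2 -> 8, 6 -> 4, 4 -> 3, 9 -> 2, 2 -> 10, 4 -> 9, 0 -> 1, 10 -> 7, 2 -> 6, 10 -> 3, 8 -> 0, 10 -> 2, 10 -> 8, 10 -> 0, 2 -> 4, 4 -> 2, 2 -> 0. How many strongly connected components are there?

{2, 3, 4, 6, 9, 10} are all mutually reachable — one SCC of size 6.
{0, 8} are all mutually reachable — one SCC of size 2.
{5} is an SCC by itself.
{7} is an SCC by itself.
{1} is an SCC by itself.
That gives 5 strongly connected components.

5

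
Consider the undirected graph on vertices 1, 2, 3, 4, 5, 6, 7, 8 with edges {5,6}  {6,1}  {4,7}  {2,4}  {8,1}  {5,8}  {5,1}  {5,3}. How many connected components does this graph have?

2

Starting from 2 we can reach 2, 4, 7. That is one component of size 3.
Starting from 1 we can reach 1, 3, 5, 6, 8. That is one component of size 5.
Total: 2 components.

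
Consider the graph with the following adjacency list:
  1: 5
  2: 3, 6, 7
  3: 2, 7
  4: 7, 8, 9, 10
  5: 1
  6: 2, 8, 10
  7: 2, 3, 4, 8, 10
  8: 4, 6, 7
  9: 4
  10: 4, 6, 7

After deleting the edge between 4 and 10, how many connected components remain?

4 and 10 are still connected via 4-7-10, so the component count stays at 2.

2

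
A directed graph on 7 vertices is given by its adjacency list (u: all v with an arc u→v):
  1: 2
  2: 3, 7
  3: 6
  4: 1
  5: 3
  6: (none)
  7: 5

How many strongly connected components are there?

7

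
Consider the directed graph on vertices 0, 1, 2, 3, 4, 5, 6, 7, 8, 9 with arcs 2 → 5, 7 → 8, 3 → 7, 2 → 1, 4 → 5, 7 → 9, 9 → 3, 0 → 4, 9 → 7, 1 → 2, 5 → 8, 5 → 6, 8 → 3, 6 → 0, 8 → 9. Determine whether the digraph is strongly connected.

There is no directed path from 3 to 1, so the graph is not strongly connected.

No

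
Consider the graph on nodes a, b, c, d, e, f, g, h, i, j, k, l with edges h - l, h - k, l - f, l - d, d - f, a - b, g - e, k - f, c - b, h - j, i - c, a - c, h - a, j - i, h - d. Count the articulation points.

1

Removing h increases the component count from 2 to 3, so h is a cut vertex.
By contrast removing a leaves 2 components; it is not a cut vertex. No other vertex is a cut vertex either.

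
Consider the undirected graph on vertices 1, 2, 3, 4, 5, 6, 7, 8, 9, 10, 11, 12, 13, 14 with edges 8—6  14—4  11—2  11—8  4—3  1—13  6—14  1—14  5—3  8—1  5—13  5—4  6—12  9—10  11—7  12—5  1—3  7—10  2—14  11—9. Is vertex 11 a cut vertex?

Yes

Deleting 11 raises the number of components from 1 to 2, so 11 is a cut vertex.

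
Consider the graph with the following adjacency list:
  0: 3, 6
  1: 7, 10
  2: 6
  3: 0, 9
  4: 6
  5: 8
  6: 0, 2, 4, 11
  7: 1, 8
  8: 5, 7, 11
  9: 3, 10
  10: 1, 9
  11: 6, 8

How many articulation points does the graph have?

2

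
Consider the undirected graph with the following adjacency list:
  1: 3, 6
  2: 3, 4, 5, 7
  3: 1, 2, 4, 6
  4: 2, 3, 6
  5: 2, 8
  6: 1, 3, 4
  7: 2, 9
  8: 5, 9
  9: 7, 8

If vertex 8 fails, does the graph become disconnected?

No

Deleting 8 leaves 1 component (was 1) (its neighbors 5, 9 remain connected to each other), so 8 is not a cut vertex.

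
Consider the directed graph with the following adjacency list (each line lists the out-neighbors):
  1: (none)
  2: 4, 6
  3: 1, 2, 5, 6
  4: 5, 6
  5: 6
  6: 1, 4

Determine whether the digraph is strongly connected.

No

There is no directed path from 1 to 6, so the graph is not strongly connected.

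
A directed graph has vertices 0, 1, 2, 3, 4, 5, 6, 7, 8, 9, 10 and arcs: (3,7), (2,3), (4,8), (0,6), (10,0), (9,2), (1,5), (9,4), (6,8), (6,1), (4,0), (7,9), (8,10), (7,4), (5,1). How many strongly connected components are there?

4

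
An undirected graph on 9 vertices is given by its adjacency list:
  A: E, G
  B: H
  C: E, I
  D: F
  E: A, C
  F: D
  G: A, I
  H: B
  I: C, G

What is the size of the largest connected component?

Starting from B we can reach B, H. That is one component of size 2.
Starting from D we can reach D, F. That is one component of size 2.
Starting from A we can reach A, C, E, G, I. That is one component of size 5.
The largest has 5 vertices.

5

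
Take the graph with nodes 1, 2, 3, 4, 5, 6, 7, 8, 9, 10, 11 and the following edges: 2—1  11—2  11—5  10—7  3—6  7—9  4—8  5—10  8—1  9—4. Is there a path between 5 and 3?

The component containing 5 is {1, 2, 4, 5, 7, 8, 9, 10, 11}, and 3 is not in it.

No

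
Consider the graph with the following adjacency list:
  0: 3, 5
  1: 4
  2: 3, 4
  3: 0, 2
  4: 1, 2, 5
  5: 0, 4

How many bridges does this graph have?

1

The edges on the cycle 0-5-4-2-3-0 are not bridges since each lies on that cycle.
But removing 4-1 disconnects 4 from 1 — this is a bridge.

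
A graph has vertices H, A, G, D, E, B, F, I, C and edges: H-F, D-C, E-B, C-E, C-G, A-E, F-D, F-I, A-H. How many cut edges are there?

The edges on the cycle A-H-F-D-C-E-A are not bridges since each lies on that cycle.
But removing B-E disconnects B from E; removing C-G disconnects C from G; removing F-I disconnects F from I — these are bridges.
That makes 3 bridges.

3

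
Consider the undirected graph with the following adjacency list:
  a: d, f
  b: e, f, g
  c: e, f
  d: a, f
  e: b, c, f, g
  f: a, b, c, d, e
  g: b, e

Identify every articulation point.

Removing f increases the component count from 1 to 2, so f is a cut vertex.
By contrast removing d leaves 1 component; it is not a cut vertex. No other vertex is a cut vertex either.

f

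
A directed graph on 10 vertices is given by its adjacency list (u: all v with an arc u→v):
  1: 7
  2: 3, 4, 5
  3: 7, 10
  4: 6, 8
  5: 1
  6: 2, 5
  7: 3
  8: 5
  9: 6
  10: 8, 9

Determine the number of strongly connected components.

1

{1, 2, 3, 4, 5, 6, 7, 8, 9, 10} are all mutually reachable — one SCC of size 10.
That gives 1 strongly connected component.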